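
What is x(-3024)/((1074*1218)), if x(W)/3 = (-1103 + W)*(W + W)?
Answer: 297144/5191 ≈ 57.242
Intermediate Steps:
x(W) = 6*W*(-1103 + W) (x(W) = 3*((-1103 + W)*(W + W)) = 3*((-1103 + W)*(2*W)) = 3*(2*W*(-1103 + W)) = 6*W*(-1103 + W))
x(-3024)/((1074*1218)) = (6*(-3024)*(-1103 - 3024))/((1074*1218)) = (6*(-3024)*(-4127))/1308132 = 74880288*(1/1308132) = 297144/5191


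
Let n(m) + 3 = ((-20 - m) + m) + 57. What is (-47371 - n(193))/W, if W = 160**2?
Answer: -9481/5120 ≈ -1.8518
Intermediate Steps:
n(m) = 34 (n(m) = -3 + (((-20 - m) + m) + 57) = -3 + (-20 + 57) = -3 + 37 = 34)
W = 25600
(-47371 - n(193))/W = (-47371 - 1*34)/25600 = (-47371 - 34)*(1/25600) = -47405*1/25600 = -9481/5120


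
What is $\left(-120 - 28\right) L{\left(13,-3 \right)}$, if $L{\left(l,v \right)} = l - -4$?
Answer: $-2516$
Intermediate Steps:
$L{\left(l,v \right)} = 4 + l$ ($L{\left(l,v \right)} = l + 4 = 4 + l$)
$\left(-120 - 28\right) L{\left(13,-3 \right)} = \left(-120 - 28\right) \left(4 + 13\right) = \left(-148\right) 17 = -2516$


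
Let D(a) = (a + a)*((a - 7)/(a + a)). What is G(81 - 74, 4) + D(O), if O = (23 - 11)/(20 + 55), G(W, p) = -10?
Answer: -421/25 ≈ -16.840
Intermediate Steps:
O = 4/25 (O = 12/75 = 12*(1/75) = 4/25 ≈ 0.16000)
D(a) = -7 + a (D(a) = (2*a)*((-7 + a)/((2*a))) = (2*a)*((-7 + a)*(1/(2*a))) = (2*a)*((-7 + a)/(2*a)) = -7 + a)
G(81 - 74, 4) + D(O) = -10 + (-7 + 4/25) = -10 - 171/25 = -421/25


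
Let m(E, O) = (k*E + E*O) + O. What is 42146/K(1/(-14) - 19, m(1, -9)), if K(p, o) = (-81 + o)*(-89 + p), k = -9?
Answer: 147511/40851 ≈ 3.6110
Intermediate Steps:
m(E, O) = O - 9*E + E*O (m(E, O) = (-9*E + E*O) + O = O - 9*E + E*O)
K(p, o) = (-89 + p)*(-81 + o)
42146/K(1/(-14) - 19, m(1, -9)) = 42146/(7209 - 89*(-9 - 9*1 + 1*(-9)) - 81*(1/(-14) - 19) + (-9 - 9*1 + 1*(-9))*(1/(-14) - 19)) = 42146/(7209 - 89*(-9 - 9 - 9) - 81*(-1/14 - 19) + (-9 - 9 - 9)*(-1/14 - 19)) = 42146/(7209 - 89*(-27) - 81*(-267/14) - 27*(-267/14)) = 42146/(7209 + 2403 + 21627/14 + 7209/14) = 42146/(81702/7) = 42146*(7/81702) = 147511/40851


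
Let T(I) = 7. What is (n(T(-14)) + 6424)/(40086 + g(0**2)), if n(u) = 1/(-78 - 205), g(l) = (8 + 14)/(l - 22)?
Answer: 1817991/11344055 ≈ 0.16026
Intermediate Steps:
g(l) = 22/(-22 + l)
n(u) = -1/283 (n(u) = 1/(-283) = -1/283)
(n(T(-14)) + 6424)/(40086 + g(0**2)) = (-1/283 + 6424)/(40086 + 22/(-22 + 0**2)) = 1817991/(283*(40086 + 22/(-22 + 0))) = 1817991/(283*(40086 + 22/(-22))) = 1817991/(283*(40086 + 22*(-1/22))) = 1817991/(283*(40086 - 1)) = (1817991/283)/40085 = (1817991/283)*(1/40085) = 1817991/11344055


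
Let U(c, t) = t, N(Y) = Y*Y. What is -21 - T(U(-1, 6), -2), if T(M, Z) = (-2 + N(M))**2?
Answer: -1177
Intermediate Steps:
N(Y) = Y**2
T(M, Z) = (-2 + M**2)**2
-21 - T(U(-1, 6), -2) = -21 - (-2 + 6**2)**2 = -21 - (-2 + 36)**2 = -21 - 1*34**2 = -21 - 1*1156 = -21 - 1156 = -1177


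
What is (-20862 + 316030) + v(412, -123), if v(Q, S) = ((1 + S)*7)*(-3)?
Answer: 297730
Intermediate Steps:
v(Q, S) = -21 - 21*S (v(Q, S) = (7 + 7*S)*(-3) = -21 - 21*S)
(-20862 + 316030) + v(412, -123) = (-20862 + 316030) + (-21 - 21*(-123)) = 295168 + (-21 + 2583) = 295168 + 2562 = 297730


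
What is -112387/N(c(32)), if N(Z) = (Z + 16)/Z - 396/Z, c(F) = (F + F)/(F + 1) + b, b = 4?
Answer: 5506963/3086 ≈ 1784.5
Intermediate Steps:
c(F) = 4 + 2*F/(1 + F) (c(F) = (F + F)/(F + 1) + 4 = (2*F)/(1 + F) + 4 = 2*F/(1 + F) + 4 = 4 + 2*F/(1 + F))
N(Z) = -396/Z + (16 + Z)/Z (N(Z) = (16 + Z)/Z - 396/Z = -396/Z + (16 + Z)/Z)
-112387/N(c(32)) = -112387*2*(2 + 3*32)/((1 + 32)*(-380 + 2*(2 + 3*32)/(1 + 32))) = -112387*2*(2 + 96)/(33*(-380 + 2*(2 + 96)/33)) = -112387*196/(33*(-380 + 2*(1/33)*98)) = -112387*196/(33*(-380 + 196/33)) = -112387/((33/196)*(-12344/33)) = -112387/(-3086/49) = -112387*(-49/3086) = 5506963/3086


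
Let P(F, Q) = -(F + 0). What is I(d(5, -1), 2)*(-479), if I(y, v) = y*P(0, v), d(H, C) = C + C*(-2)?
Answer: 0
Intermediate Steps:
P(F, Q) = -F
d(H, C) = -C (d(H, C) = C - 2*C = -C)
I(y, v) = 0 (I(y, v) = y*(-1*0) = y*0 = 0)
I(d(5, -1), 2)*(-479) = 0*(-479) = 0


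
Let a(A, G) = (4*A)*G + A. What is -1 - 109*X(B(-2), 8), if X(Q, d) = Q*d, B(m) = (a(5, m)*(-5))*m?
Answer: 305199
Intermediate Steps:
a(A, G) = A + 4*A*G (a(A, G) = 4*A*G + A = A + 4*A*G)
B(m) = m*(-25 - 100*m) (B(m) = ((5*(1 + 4*m))*(-5))*m = ((5 + 20*m)*(-5))*m = (-25 - 100*m)*m = m*(-25 - 100*m))
-1 - 109*X(B(-2), 8) = -1 - 109*(-25*(-2)*(1 + 4*(-2)))*8 = -1 - 109*(-25*(-2)*(1 - 8))*8 = -1 - 109*(-25*(-2)*(-7))*8 = -1 - (-38150)*8 = -1 - 109*(-2800) = -1 + 305200 = 305199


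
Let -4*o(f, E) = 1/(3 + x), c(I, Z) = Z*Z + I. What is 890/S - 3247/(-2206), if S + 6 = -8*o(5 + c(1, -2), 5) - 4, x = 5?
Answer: -7726727/86034 ≈ -89.810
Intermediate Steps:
c(I, Z) = I + Z**2 (c(I, Z) = Z**2 + I = I + Z**2)
o(f, E) = -1/32 (o(f, E) = -1/(4*(3 + 5)) = -1/4/8 = -1/4*1/8 = -1/32)
S = -39/4 (S = -6 + (-8*(-1/32) - 4) = -6 + (1/4 - 4) = -6 - 15/4 = -39/4 ≈ -9.7500)
890/S - 3247/(-2206) = 890/(-39/4) - 3247/(-2206) = 890*(-4/39) - 3247*(-1/2206) = -3560/39 + 3247/2206 = -7726727/86034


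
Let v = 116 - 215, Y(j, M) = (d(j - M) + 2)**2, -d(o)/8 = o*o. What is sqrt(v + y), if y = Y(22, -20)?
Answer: sqrt(199092001) ≈ 14110.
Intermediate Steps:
d(o) = -8*o**2 (d(o) = -8*o*o = -8*o**2)
Y(j, M) = (2 - 8*(j - M)**2)**2 (Y(j, M) = (-8*(j - M)**2 + 2)**2 = (2 - 8*(j - M)**2)**2)
v = -99
y = 199092100 (y = 4*(-1 + 4*(-20 - 1*22)**2)**2 = 4*(-1 + 4*(-20 - 22)**2)**2 = 4*(-1 + 4*(-42)**2)**2 = 4*(-1 + 4*1764)**2 = 4*(-1 + 7056)**2 = 4*7055**2 = 4*49773025 = 199092100)
sqrt(v + y) = sqrt(-99 + 199092100) = sqrt(199092001)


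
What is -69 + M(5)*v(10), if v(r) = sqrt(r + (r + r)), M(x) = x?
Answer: -69 + 5*sqrt(30) ≈ -41.614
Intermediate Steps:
v(r) = sqrt(3)*sqrt(r) (v(r) = sqrt(r + 2*r) = sqrt(3*r) = sqrt(3)*sqrt(r))
-69 + M(5)*v(10) = -69 + 5*(sqrt(3)*sqrt(10)) = -69 + 5*sqrt(30)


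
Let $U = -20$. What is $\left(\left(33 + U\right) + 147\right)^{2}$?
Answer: $25600$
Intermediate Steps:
$\left(\left(33 + U\right) + 147\right)^{2} = \left(\left(33 - 20\right) + 147\right)^{2} = \left(13 + 147\right)^{2} = 160^{2} = 25600$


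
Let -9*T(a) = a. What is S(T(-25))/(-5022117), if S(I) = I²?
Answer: -625/406791477 ≈ -1.5364e-6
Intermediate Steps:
T(a) = -a/9
S(T(-25))/(-5022117) = (-⅑*(-25))²/(-5022117) = (25/9)²*(-1/5022117) = (625/81)*(-1/5022117) = -625/406791477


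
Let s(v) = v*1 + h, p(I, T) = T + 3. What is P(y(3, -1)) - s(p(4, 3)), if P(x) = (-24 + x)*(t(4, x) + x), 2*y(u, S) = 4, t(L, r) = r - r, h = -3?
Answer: -47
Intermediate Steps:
t(L, r) = 0
p(I, T) = 3 + T
y(u, S) = 2 (y(u, S) = (½)*4 = 2)
s(v) = -3 + v (s(v) = v*1 - 3 = v - 3 = -3 + v)
P(x) = x*(-24 + x) (P(x) = (-24 + x)*(0 + x) = (-24 + x)*x = x*(-24 + x))
P(y(3, -1)) - s(p(4, 3)) = 2*(-24 + 2) - (-3 + (3 + 3)) = 2*(-22) - (-3 + 6) = -44 - 1*3 = -44 - 3 = -47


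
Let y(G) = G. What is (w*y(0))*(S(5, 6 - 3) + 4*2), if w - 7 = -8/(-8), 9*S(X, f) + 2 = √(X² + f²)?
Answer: 0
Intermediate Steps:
S(X, f) = -2/9 + √(X² + f²)/9
w = 8 (w = 7 - 8/(-8) = 7 - 8*(-⅛) = 7 + 1 = 8)
(w*y(0))*(S(5, 6 - 3) + 4*2) = (8*0)*((-2/9 + √(5² + (6 - 3)²)/9) + 4*2) = 0*((-2/9 + √(25 + 3²)/9) + 8) = 0*((-2/9 + √(25 + 9)/9) + 8) = 0*((-2/9 + √34/9) + 8) = 0*(70/9 + √34/9) = 0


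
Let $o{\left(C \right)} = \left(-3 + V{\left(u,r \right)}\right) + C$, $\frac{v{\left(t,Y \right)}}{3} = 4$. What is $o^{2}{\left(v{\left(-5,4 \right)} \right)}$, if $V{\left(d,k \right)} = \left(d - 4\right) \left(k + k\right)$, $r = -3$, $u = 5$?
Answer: $9$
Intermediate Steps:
$v{\left(t,Y \right)} = 12$ ($v{\left(t,Y \right)} = 3 \cdot 4 = 12$)
$V{\left(d,k \right)} = 2 k \left(-4 + d\right)$ ($V{\left(d,k \right)} = \left(-4 + d\right) 2 k = 2 k \left(-4 + d\right)$)
$o{\left(C \right)} = -9 + C$ ($o{\left(C \right)} = \left(-3 + 2 \left(-3\right) \left(-4 + 5\right)\right) + C = \left(-3 + 2 \left(-3\right) 1\right) + C = \left(-3 - 6\right) + C = -9 + C$)
$o^{2}{\left(v{\left(-5,4 \right)} \right)} = \left(-9 + 12\right)^{2} = 3^{2} = 9$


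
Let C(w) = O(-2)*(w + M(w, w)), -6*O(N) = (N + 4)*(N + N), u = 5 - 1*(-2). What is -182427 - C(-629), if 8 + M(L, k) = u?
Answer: -181587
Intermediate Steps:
u = 7 (u = 5 + 2 = 7)
O(N) = -N*(4 + N)/3 (O(N) = -(N + 4)*(N + N)/6 = -(4 + N)*2*N/6 = -N*(4 + N)/3)
M(L, k) = -1 (M(L, k) = -8 + 7 = -1)
C(w) = -4/3 + 4*w/3 (C(w) = (-1/3*(-2)*(4 - 2))*(w - 1) = (-1/3*(-2)*2)*(-1 + w) = 4*(-1 + w)/3 = -4/3 + 4*w/3)
-182427 - C(-629) = -182427 - (-4/3 + (4/3)*(-629)) = -182427 - (-4/3 - 2516/3) = -182427 - 1*(-840) = -182427 + 840 = -181587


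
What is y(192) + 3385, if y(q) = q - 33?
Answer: 3544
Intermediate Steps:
y(q) = -33 + q
y(192) + 3385 = (-33 + 192) + 3385 = 159 + 3385 = 3544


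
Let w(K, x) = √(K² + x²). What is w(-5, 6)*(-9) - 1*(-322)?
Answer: 322 - 9*√61 ≈ 251.71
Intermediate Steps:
w(-5, 6)*(-9) - 1*(-322) = √((-5)² + 6²)*(-9) - 1*(-322) = √(25 + 36)*(-9) + 322 = √61*(-9) + 322 = -9*√61 + 322 = 322 - 9*√61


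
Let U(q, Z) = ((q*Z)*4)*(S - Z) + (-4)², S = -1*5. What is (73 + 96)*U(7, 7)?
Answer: -394784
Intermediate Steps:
S = -5
U(q, Z) = 16 + 4*Z*q*(-5 - Z) (U(q, Z) = ((q*Z)*4)*(-5 - Z) + (-4)² = ((Z*q)*4)*(-5 - Z) + 16 = (4*Z*q)*(-5 - Z) + 16 = 4*Z*q*(-5 - Z) + 16 = 16 + 4*Z*q*(-5 - Z))
(73 + 96)*U(7, 7) = (73 + 96)*(16 - 20*7*7 - 4*7*7²) = 169*(16 - 980 - 4*7*49) = 169*(16 - 980 - 1372) = 169*(-2336) = -394784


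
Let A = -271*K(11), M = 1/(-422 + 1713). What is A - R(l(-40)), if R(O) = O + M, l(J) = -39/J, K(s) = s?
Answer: -153989229/51640 ≈ -2982.0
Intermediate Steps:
M = 1/1291 ≈ 0.00077459
R(O) = 1/1291 + O (R(O) = O + 1/1291 = 1/1291 + O)
A = -2981 (A = -271*11 = -2981)
A - R(l(-40)) = -2981 - (1/1291 - 39/(-40)) = -2981 - (1/1291 - 39*(-1/40)) = -2981 - (1/1291 + 39/40) = -2981 - 1*50389/51640 = -2981 - 50389/51640 = -153989229/51640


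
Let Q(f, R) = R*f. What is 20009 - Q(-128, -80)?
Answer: 9769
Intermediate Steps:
20009 - Q(-128, -80) = 20009 - (-80)*(-128) = 20009 - 1*10240 = 20009 - 10240 = 9769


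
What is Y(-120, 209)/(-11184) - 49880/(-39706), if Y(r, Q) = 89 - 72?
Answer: 278591459/222035952 ≈ 1.2547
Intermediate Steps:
Y(r, Q) = 17
Y(-120, 209)/(-11184) - 49880/(-39706) = 17/(-11184) - 49880/(-39706) = 17*(-1/11184) - 49880*(-1/39706) = -17/11184 + 24940/19853 = 278591459/222035952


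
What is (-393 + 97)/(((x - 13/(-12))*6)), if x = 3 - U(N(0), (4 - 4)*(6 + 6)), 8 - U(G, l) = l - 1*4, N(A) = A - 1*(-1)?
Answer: 592/95 ≈ 6.2316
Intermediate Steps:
N(A) = 1 + A (N(A) = A + 1 = 1 + A)
U(G, l) = 12 - l (U(G, l) = 8 - (l - 1*4) = 8 - (l - 4) = 8 - (-4 + l) = 8 + (4 - l) = 12 - l)
x = -9 (x = 3 - (12 - (4 - 4)*(6 + 6)) = 3 - (12 - 0*12) = 3 - (12 - 1*0) = 3 - (12 + 0) = 3 - 1*12 = 3 - 12 = -9)
(-393 + 97)/(((x - 13/(-12))*6)) = (-393 + 97)/(((-9 - 13/(-12))*6)) = -296*1/(6*(-9 - 13*(-1/12))) = -296*1/(6*(-9 + 13/12)) = -296/((-95/12*6)) = -296/(-95/2) = -296*(-2/95) = 592/95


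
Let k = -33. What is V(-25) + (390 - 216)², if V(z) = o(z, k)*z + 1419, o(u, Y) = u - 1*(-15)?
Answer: 31945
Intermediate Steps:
o(u, Y) = 15 + u (o(u, Y) = u + 15 = 15 + u)
V(z) = 1419 + z*(15 + z) (V(z) = (15 + z)*z + 1419 = z*(15 + z) + 1419 = 1419 + z*(15 + z))
V(-25) + (390 - 216)² = (1419 - 25*(15 - 25)) + (390 - 216)² = (1419 - 25*(-10)) + 174² = (1419 + 250) + 30276 = 1669 + 30276 = 31945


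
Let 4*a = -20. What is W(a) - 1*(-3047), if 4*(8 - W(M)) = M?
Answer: 12225/4 ≈ 3056.3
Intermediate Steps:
a = -5 (a = (¼)*(-20) = -5)
W(M) = 8 - M/4
W(a) - 1*(-3047) = (8 - ¼*(-5)) - 1*(-3047) = (8 + 5/4) + 3047 = 37/4 + 3047 = 12225/4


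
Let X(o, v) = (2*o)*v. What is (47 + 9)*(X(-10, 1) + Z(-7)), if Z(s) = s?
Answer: -1512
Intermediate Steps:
X(o, v) = 2*o*v
(47 + 9)*(X(-10, 1) + Z(-7)) = (47 + 9)*(2*(-10)*1 - 7) = 56*(-20 - 7) = 56*(-27) = -1512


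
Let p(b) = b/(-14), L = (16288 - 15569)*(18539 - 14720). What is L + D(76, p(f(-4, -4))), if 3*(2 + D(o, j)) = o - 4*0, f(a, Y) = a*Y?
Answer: 8237653/3 ≈ 2.7459e+6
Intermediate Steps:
f(a, Y) = Y*a
L = 2745861 (L = 719*3819 = 2745861)
p(b) = -b/14 (p(b) = b*(-1/14) = -b/14)
D(o, j) = -2 + o/3 (D(o, j) = -2 + (o - 4*0)/3 = -2 + (o + 0)/3 = -2 + o/3)
L + D(76, p(f(-4, -4))) = 2745861 + (-2 + (⅓)*76) = 2745861 + (-2 + 76/3) = 2745861 + 70/3 = 8237653/3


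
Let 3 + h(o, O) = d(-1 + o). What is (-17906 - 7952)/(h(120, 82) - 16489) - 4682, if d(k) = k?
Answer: -10947504/2339 ≈ -4680.4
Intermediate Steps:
h(o, O) = -4 + o (h(o, O) = -3 + (-1 + o) = -4 + o)
(-17906 - 7952)/(h(120, 82) - 16489) - 4682 = (-17906 - 7952)/((-4 + 120) - 16489) - 4682 = -25858/(116 - 16489) - 4682 = -25858/(-16373) - 4682 = -25858*(-1/16373) - 4682 = 3694/2339 - 4682 = -10947504/2339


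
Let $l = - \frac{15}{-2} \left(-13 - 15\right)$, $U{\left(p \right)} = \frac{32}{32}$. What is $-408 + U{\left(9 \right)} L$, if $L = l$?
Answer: $-618$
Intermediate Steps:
$U{\left(p \right)} = 1$ ($U{\left(p \right)} = 32 \cdot \frac{1}{32} = 1$)
$l = -210$ ($l = \left(-15\right) \left(- \frac{1}{2}\right) \left(-28\right) = \frac{15}{2} \left(-28\right) = -210$)
$L = -210$
$-408 + U{\left(9 \right)} L = -408 + 1 \left(-210\right) = -408 - 210 = -618$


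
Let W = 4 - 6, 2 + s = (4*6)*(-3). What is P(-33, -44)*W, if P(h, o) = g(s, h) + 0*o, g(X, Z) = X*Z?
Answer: -4884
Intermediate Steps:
s = -74 (s = -2 + (4*6)*(-3) = -2 + 24*(-3) = -2 - 72 = -74)
P(h, o) = -74*h (P(h, o) = -74*h + 0*o = -74*h + 0 = -74*h)
W = -2
P(-33, -44)*W = -74*(-33)*(-2) = 2442*(-2) = -4884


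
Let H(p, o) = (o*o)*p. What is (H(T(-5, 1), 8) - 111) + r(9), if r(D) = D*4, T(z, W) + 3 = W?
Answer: -203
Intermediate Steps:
T(z, W) = -3 + W
r(D) = 4*D
H(p, o) = p*o² (H(p, o) = o²*p = p*o²)
(H(T(-5, 1), 8) - 111) + r(9) = ((-3 + 1)*8² - 111) + 4*9 = (-2*64 - 111) + 36 = (-128 - 111) + 36 = -239 + 36 = -203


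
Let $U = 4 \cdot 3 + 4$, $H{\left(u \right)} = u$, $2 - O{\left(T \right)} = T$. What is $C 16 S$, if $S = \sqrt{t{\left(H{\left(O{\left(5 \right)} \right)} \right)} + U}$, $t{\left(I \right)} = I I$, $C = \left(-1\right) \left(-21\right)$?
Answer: $1680$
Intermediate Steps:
$O{\left(T \right)} = 2 - T$
$C = 21$
$t{\left(I \right)} = I^{2}$
$U = 16$ ($U = 12 + 4 = 16$)
$S = 5$ ($S = \sqrt{\left(2 - 5\right)^{2} + 16} = \sqrt{\left(-3\right)^{2} + 16} = \sqrt{9 + 16} = \sqrt{25} = 5$)
$C 16 S = 21 \cdot 16 \cdot 5 = 336 \cdot 5 = 1680$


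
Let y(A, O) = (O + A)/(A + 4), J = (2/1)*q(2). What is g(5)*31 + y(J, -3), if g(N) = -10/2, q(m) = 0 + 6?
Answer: -2471/16 ≈ -154.44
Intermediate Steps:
q(m) = 6
J = 12 (J = (2/1)*6 = (2*1)*6 = 2*6 = 12)
y(A, O) = (A + O)/(4 + A)
g(N) = -5 (g(N) = -10*½ = -5)
g(5)*31 + y(J, -3) = -5*31 + (12 - 3)/(4 + 12) = -155 + 9/16 = -2471/16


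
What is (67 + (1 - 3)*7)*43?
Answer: 2279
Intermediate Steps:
(67 + (1 - 3)*7)*43 = (67 - 2*7)*43 = (67 - 14)*43 = 53*43 = 2279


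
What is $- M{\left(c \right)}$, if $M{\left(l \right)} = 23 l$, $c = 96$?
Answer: $-2208$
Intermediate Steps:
$- M{\left(c \right)} = - 23 \cdot 96 = \left(-1\right) 2208 = -2208$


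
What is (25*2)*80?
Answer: 4000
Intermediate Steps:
(25*2)*80 = 50*80 = 4000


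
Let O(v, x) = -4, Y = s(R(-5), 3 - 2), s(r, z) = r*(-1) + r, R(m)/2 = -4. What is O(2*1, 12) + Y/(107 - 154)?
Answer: -4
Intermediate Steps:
R(m) = -8 (R(m) = 2*(-4) = -8)
s(r, z) = 0 (s(r, z) = -r + r = 0)
Y = 0
O(2*1, 12) + Y/(107 - 154) = -4 + 0/(107 - 154) = -4 + 0/(-47) = -4 + 0*(-1/47) = -4 + 0 = -4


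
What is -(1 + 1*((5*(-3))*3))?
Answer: 44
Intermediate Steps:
-(1 + 1*((5*(-3))*3)) = -(1 + 1*(-15*3)) = -(1 + 1*(-45)) = -(1 - 45) = -1*(-44) = 44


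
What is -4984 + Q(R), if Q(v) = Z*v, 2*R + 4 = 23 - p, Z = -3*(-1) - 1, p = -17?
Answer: -4948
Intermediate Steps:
Z = 2 (Z = 3 - 1 = 2)
R = 18 (R = -2 + (23 - 1*(-17))/2 = -2 + (23 + 17)/2 = -2 + (½)*40 = -2 + 20 = 18)
Q(v) = 2*v
-4984 + Q(R) = -4984 + 2*18 = -4984 + 36 = -4948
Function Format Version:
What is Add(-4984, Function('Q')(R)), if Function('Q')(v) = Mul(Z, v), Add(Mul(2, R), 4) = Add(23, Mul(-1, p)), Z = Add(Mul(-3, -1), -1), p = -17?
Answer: -4948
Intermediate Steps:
Z = 2 (Z = Add(3, -1) = 2)
R = 18 (R = Add(-2, Mul(Rational(1, 2), Add(23, Mul(-1, -17)))) = Add(-2, Mul(Rational(1, 2), Add(23, 17))) = Add(-2, Mul(Rational(1, 2), 40)) = Add(-2, 20) = 18)
Function('Q')(v) = Mul(2, v)
Add(-4984, Function('Q')(R)) = Add(-4984, Mul(2, 18)) = Add(-4984, 36) = -4948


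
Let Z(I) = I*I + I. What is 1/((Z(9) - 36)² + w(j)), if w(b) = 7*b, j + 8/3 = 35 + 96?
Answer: 3/11443 ≈ 0.00026217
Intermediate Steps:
j = 385/3 (j = -8/3 + (35 + 96) = -8/3 + 131 = 385/3 ≈ 128.33)
Z(I) = I + I² (Z(I) = I² + I = I + I²)
1/((Z(9) - 36)² + w(j)) = 1/((9*(1 + 9) - 36)² + 7*(385/3)) = 1/((9*10 - 36)² + 2695/3) = 1/((90 - 36)² + 2695/3) = 1/(54² + 2695/3) = 1/(2916 + 2695/3) = 1/(11443/3) = 3/11443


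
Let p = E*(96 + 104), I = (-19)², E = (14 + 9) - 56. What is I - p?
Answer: 6961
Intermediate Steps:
E = -33 (E = 23 - 56 = -33)
I = 361
p = -6600 (p = -33*(96 + 104) = -33*200 = -6600)
I - p = 361 - 1*(-6600) = 361 + 6600 = 6961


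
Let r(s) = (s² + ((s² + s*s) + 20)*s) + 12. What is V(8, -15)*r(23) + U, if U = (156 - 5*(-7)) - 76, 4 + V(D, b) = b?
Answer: -481250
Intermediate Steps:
V(D, b) = -4 + b
U = 115 (U = (156 + 35) - 76 = 191 - 76 = 115)
r(s) = 12 + s² + s*(20 + 2*s²) (r(s) = (s² + ((s² + s²) + 20)*s) + 12 = (s² + (2*s² + 20)*s) + 12 = (s² + (20 + 2*s²)*s) + 12 = (s² + s*(20 + 2*s²)) + 12 = 12 + s² + s*(20 + 2*s²))
V(8, -15)*r(23) + U = (-4 - 15)*(12 + 23² + 2*23³ + 20*23) + 115 = -19*(12 + 529 + 2*12167 + 460) + 115 = -19*(12 + 529 + 24334 + 460) + 115 = -19*25335 + 115 = -481365 + 115 = -481250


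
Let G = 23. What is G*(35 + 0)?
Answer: 805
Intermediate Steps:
G*(35 + 0) = 23*(35 + 0) = 23*35 = 805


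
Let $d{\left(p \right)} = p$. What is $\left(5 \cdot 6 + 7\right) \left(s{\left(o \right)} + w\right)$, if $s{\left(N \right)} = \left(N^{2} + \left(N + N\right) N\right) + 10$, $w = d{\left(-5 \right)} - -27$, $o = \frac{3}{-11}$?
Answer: $\frac{144263}{121} \approx 1192.3$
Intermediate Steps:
$o = - \frac{3}{11}$ ($o = 3 \left(- \frac{1}{11}\right) = - \frac{3}{11} \approx -0.27273$)
$w = 22$ ($w = -5 - -27 = -5 + 27 = 22$)
$s{\left(N \right)} = 10 + 3 N^{2}$ ($s{\left(N \right)} = \left(N^{2} + 2 N N\right) + 10 = \left(N^{2} + 2 N^{2}\right) + 10 = 3 N^{2} + 10 = 10 + 3 N^{2}$)
$\left(5 \cdot 6 + 7\right) \left(s{\left(o \right)} + w\right) = \left(5 \cdot 6 + 7\right) \left(\left(10 + 3 \left(- \frac{3}{11}\right)^{2}\right) + 22\right) = \left(30 + 7\right) \left(\left(10 + 3 \cdot \frac{9}{121}\right) + 22\right) = 37 \left(\left(10 + \frac{27}{121}\right) + 22\right) = 37 \left(\frac{1237}{121} + 22\right) = 37 \cdot \frac{3899}{121} = \frac{144263}{121}$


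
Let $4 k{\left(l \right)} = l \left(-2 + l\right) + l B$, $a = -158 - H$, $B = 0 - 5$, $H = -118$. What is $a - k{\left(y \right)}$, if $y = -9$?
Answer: $-76$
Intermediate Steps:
$B = -5$ ($B = 0 - 5 = -5$)
$a = -40$ ($a = -158 - -118 = -158 + 118 = -40$)
$k{\left(l \right)} = - \frac{5 l}{4} + \frac{l \left(-2 + l\right)}{4}$ ($k{\left(l \right)} = \frac{l \left(-2 + l\right) + l \left(-5\right)}{4} = \frac{l \left(-2 + l\right) - 5 l}{4} = \frac{- 5 l + l \left(-2 + l\right)}{4} = - \frac{5 l}{4} + \frac{l \left(-2 + l\right)}{4}$)
$a - k{\left(y \right)} = -40 - \frac{1}{4} \left(-9\right) \left(-7 - 9\right) = -40 - \frac{1}{4} \left(-9\right) \left(-16\right) = -40 - 36 = -76$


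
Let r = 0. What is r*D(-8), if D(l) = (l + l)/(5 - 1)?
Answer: 0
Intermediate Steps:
D(l) = l/2 (D(l) = (2*l)/4 = (2*l)*(1/4) = l/2)
r*D(-8) = 0*((1/2)*(-8)) = 0*(-4) = 0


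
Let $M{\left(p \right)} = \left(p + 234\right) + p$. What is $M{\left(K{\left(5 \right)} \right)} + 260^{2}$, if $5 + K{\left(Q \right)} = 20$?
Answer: $67864$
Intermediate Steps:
$K{\left(Q \right)} = 15$ ($K{\left(Q \right)} = -5 + 20 = 15$)
$M{\left(p \right)} = 234 + 2 p$ ($M{\left(p \right)} = \left(234 + p\right) + p = 234 + 2 p$)
$M{\left(K{\left(5 \right)} \right)} + 260^{2} = \left(234 + 2 \cdot 15\right) + 260^{2} = \left(234 + 30\right) + 67600 = 264 + 67600 = 67864$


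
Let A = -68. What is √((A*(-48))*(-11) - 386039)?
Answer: I*√421943 ≈ 649.57*I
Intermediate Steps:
√((A*(-48))*(-11) - 386039) = √(-68*(-48)*(-11) - 386039) = √(3264*(-11) - 386039) = √(-35904 - 386039) = √(-421943) = I*√421943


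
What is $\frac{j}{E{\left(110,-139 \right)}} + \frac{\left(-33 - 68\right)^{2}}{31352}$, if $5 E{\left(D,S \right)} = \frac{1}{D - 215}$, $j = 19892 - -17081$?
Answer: $- \frac{608568175199}{31352} \approx -1.9411 \cdot 10^{7}$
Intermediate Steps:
$j = 36973$ ($j = 19892 + 17081 = 36973$)
$E{\left(D,S \right)} = \frac{1}{5 \left(-215 + D\right)}$ ($E{\left(D,S \right)} = \frac{1}{5 \left(D - 215\right)} = \frac{1}{5 \left(-215 + D\right)}$)
$\frac{j}{E{\left(110,-139 \right)}} + \frac{\left(-33 - 68\right)^{2}}{31352} = \frac{36973}{\frac{1}{5} \frac{1}{-215 + 110}} + \frac{\left(-33 - 68\right)^{2}}{31352} = \frac{36973}{\frac{1}{5} \frac{1}{-105}} + \left(-101\right)^{2} \cdot \frac{1}{31352} = \frac{36973}{\frac{1}{5} \left(- \frac{1}{105}\right)} + 10201 \cdot \frac{1}{31352} = \frac{36973}{- \frac{1}{525}} + \frac{10201}{31352} = 36973 \left(-525\right) + \frac{10201}{31352} = -19410825 + \frac{10201}{31352} = - \frac{608568175199}{31352}$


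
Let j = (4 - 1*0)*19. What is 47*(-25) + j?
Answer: -1099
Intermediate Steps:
j = 76 (j = (4 + 0)*19 = 4*19 = 76)
47*(-25) + j = 47*(-25) + 76 = -1175 + 76 = -1099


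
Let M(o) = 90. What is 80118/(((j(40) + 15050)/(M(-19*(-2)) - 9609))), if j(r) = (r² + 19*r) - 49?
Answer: -28246046/643 ≈ -43929.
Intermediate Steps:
j(r) = -49 + r² + 19*r
80118/(((j(40) + 15050)/(M(-19*(-2)) - 9609))) = 80118/((((-49 + 40² + 19*40) + 15050)/(90 - 9609))) = 80118/((((-49 + 1600 + 760) + 15050)/(-9519))) = 80118/(((2311 + 15050)*(-1/9519))) = 80118/((17361*(-1/9519))) = 80118/(-5787/3173) = 80118*(-3173/5787) = -28246046/643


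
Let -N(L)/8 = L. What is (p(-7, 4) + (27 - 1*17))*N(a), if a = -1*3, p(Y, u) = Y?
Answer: 72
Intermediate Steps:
a = -3
N(L) = -8*L
(p(-7, 4) + (27 - 1*17))*N(a) = (-7 + (27 - 1*17))*(-8*(-3)) = (-7 + (27 - 17))*24 = (-7 + 10)*24 = 3*24 = 72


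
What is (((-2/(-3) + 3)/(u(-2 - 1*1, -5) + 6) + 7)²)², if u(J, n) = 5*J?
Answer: 1003875856/531441 ≈ 1889.0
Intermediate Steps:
(((-2/(-3) + 3)/(u(-2 - 1*1, -5) + 6) + 7)²)² = (((-2/(-3) + 3)/(5*(-2 - 1*1) + 6) + 7)²)² = (((-2*(-⅓) + 3)/(5*(-2 - 1) + 6) + 7)²)² = (((⅔ + 3)/(5*(-3) + 6) + 7)²)² = ((11/(3*(-15 + 6)) + 7)²)² = (((11/3)/(-9) + 7)²)² = (((11/3)*(-⅑) + 7)²)² = ((-11/27 + 7)²)² = ((178/27)²)² = (31684/729)² = 1003875856/531441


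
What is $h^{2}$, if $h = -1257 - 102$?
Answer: $1846881$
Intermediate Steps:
$h = -1359$
$h^{2} = \left(-1359\right)^{2} = 1846881$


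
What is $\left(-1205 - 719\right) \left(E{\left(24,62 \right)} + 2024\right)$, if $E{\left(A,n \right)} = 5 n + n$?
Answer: $-4609904$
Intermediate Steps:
$E{\left(A,n \right)} = 6 n$
$\left(-1205 - 719\right) \left(E{\left(24,62 \right)} + 2024\right) = \left(-1205 - 719\right) \left(6 \cdot 62 + 2024\right) = - 1924 \left(372 + 2024\right) = \left(-1924\right) 2396 = -4609904$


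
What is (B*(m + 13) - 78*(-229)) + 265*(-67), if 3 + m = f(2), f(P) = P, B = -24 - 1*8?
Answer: -277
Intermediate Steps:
B = -32 (B = -24 - 8 = -32)
m = -1 (m = -3 + 2 = -1)
(B*(m + 13) - 78*(-229)) + 265*(-67) = (-32*(-1 + 13) - 78*(-229)) + 265*(-67) = (-32*12 + 17862) - 17755 = (-384 + 17862) - 17755 = 17478 - 17755 = -277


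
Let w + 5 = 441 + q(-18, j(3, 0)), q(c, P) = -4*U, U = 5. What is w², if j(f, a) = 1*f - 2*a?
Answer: 173056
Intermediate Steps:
j(f, a) = f - 2*a
q(c, P) = -20 (q(c, P) = -4*5 = -20)
w = 416 (w = -5 + (441 - 20) = -5 + 421 = 416)
w² = 416² = 173056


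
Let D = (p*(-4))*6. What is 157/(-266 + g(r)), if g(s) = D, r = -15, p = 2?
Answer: -½ ≈ -0.50000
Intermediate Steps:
D = -48 (D = (2*(-4))*6 = -8*6 = -48)
g(s) = -48
157/(-266 + g(r)) = 157/(-266 - 48) = 157/(-314) = 157*(-1/314) = -½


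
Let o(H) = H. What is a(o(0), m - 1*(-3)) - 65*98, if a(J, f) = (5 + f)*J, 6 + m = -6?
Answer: -6370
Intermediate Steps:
m = -12 (m = -6 - 6 = -12)
a(J, f) = J*(5 + f)
a(o(0), m - 1*(-3)) - 65*98 = 0*(5 + (-12 - 1*(-3))) - 65*98 = 0*(5 + (-12 + 3)) - 6370 = 0*(5 - 9) - 6370 = 0*(-4) - 6370 = 0 - 6370 = -6370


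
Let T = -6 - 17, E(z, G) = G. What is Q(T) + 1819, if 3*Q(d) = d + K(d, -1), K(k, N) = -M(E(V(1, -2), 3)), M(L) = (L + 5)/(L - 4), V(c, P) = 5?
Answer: 1814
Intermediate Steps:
M(L) = (5 + L)/(-4 + L)
T = -23
K(k, N) = 8 (K(k, N) = -(5 + 3)/(-4 + 3) = -8/(-1) = -(-1)*8 = -1*(-8) = 8)
Q(d) = 8/3 + d/3 (Q(d) = (d + 8)/3 = (8 + d)/3 = 8/3 + d/3)
Q(T) + 1819 = (8/3 + (1/3)*(-23)) + 1819 = (8/3 - 23/3) + 1819 = -5 + 1819 = 1814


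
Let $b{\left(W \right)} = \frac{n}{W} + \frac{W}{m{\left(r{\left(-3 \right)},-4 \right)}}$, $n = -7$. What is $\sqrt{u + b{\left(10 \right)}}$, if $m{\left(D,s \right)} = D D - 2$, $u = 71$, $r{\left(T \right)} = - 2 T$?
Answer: $\frac{\sqrt{2040170}}{170} \approx 8.402$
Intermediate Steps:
$m{\left(D,s \right)} = -2 + D^{2}$ ($m{\left(D,s \right)} = D^{2} - 2 = -2 + D^{2}$)
$b{\left(W \right)} = - \frac{7}{W} + \frac{W}{34}$ ($b{\left(W \right)} = - \frac{7}{W} + \frac{W}{-2 + \left(\left(-2\right) \left(-3\right)\right)^{2}} = - \frac{7}{W} + \frac{W}{-2 + 6^{2}} = - \frac{7}{W} + \frac{W}{-2 + 36} = - \frac{7}{W} + \frac{W}{34}$)
$\sqrt{u + b{\left(10 \right)}} = \sqrt{71 + \left(- \frac{7}{10} + \frac{1}{34} \cdot 10\right)} = \sqrt{71 + \left(\left(-7\right) \frac{1}{10} + \frac{5}{17}\right)} = \sqrt{71 + \left(- \frac{7}{10} + \frac{5}{17}\right)} = \sqrt{71 - \frac{69}{170}} = \sqrt{\frac{12001}{170}} = \frac{\sqrt{2040170}}{170}$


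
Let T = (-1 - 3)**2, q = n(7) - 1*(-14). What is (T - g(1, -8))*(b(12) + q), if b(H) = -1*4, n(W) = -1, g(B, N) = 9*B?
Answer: 63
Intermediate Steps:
q = 13 (q = -1 - 1*(-14) = -1 + 14 = 13)
b(H) = -4
T = 16 (T = (-4)**2 = 16)
(T - g(1, -8))*(b(12) + q) = (16 - 9)*(-4 + 13) = (16 - 1*9)*9 = (16 - 9)*9 = 7*9 = 63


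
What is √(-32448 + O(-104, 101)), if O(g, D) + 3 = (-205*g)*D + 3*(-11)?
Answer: 2*√530209 ≈ 1456.3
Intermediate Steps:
O(g, D) = -36 - 205*D*g (O(g, D) = -3 + ((-205*g)*D + 3*(-11)) = -3 + (-205*D*g - 33) = -3 + (-33 - 205*D*g) = -36 - 205*D*g)
√(-32448 + O(-104, 101)) = √(-32448 + (-36 - 205*101*(-104))) = √(-32448 + (-36 + 2153320)) = √(-32448 + 2153284) = √2120836 = 2*√530209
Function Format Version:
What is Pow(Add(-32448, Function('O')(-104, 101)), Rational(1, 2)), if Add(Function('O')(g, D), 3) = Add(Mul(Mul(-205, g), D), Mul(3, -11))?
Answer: Mul(2, Pow(530209, Rational(1, 2))) ≈ 1456.3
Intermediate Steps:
Function('O')(g, D) = Add(-36, Mul(-205, D, g)) (Function('O')(g, D) = Add(-3, Add(Mul(Mul(-205, g), D), Mul(3, -11))) = Add(-3, Add(Mul(-205, D, g), -33)) = Add(-3, Add(-33, Mul(-205, D, g))) = Add(-36, Mul(-205, D, g)))
Pow(Add(-32448, Function('O')(-104, 101)), Rational(1, 2)) = Pow(Add(-32448, Add(-36, Mul(-205, 101, -104))), Rational(1, 2)) = Pow(Add(-32448, Add(-36, 2153320)), Rational(1, 2)) = Pow(Add(-32448, 2153284), Rational(1, 2)) = Pow(2120836, Rational(1, 2)) = Mul(2, Pow(530209, Rational(1, 2)))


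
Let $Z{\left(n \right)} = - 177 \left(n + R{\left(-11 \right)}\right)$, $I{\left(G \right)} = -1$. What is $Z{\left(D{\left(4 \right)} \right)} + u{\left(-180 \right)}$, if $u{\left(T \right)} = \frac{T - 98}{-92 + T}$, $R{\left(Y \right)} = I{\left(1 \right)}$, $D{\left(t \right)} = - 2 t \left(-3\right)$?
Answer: $- \frac{553517}{136} \approx -4070.0$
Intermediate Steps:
$D{\left(t \right)} = 6 t$
$R{\left(Y \right)} = -1$
$u{\left(T \right)} = \frac{-98 + T}{-92 + T}$
$Z{\left(n \right)} = 177 - 177 n$ ($Z{\left(n \right)} = - 177 \left(n - 1\right) = - 177 \left(-1 + n\right) = 177 - 177 n$)
$Z{\left(D{\left(4 \right)} \right)} + u{\left(-180 \right)} = \left(177 - 177 \cdot 6 \cdot 4\right) + \frac{-98 - 180}{-92 - 180} = \left(177 - 4248\right) + \frac{1}{-272} \left(-278\right) = \left(177 - 4248\right) - - \frac{139}{136} = -4071 + \frac{139}{136} = - \frac{553517}{136}$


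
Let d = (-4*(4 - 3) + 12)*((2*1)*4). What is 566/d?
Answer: 283/32 ≈ 8.8438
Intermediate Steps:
d = 64 (d = (-4*1 + 12)*(2*4) = (-4 + 12)*8 = 8*8 = 64)
566/d = 566/64 = 566*(1/64) = 283/32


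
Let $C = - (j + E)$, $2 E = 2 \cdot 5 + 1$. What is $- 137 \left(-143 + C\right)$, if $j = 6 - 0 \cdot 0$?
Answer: $\frac{42333}{2} \approx 21167.0$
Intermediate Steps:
$j = 6$ ($j = 6 - 0 = 6 + 0 = 6$)
$E = \frac{11}{2}$ ($E = \frac{2 \cdot 5 + 1}{2} = \frac{10 + 1}{2} = \frac{1}{2} \cdot 11 = \frac{11}{2} \approx 5.5$)
$C = - \frac{23}{2}$ ($C = - (6 + \frac{11}{2}) = \left(-1\right) \frac{23}{2} = - \frac{23}{2} \approx -11.5$)
$- 137 \left(-143 + C\right) = - 137 \left(-143 - \frac{23}{2}\right) = \left(-137\right) \left(- \frac{309}{2}\right) = \frac{42333}{2}$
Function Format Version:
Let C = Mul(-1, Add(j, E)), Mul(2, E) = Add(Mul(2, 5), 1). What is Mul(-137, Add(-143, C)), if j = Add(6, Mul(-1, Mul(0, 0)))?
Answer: Rational(42333, 2) ≈ 21167.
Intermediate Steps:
j = 6 (j = Add(6, Mul(-1, 0)) = Add(6, 0) = 6)
E = Rational(11, 2) (E = Mul(Rational(1, 2), Add(Mul(2, 5), 1)) = Mul(Rational(1, 2), Add(10, 1)) = Mul(Rational(1, 2), 11) = Rational(11, 2) ≈ 5.5000)
C = Rational(-23, 2) (C = Mul(-1, Add(6, Rational(11, 2))) = Mul(-1, Rational(23, 2)) = Rational(-23, 2) ≈ -11.500)
Mul(-137, Add(-143, C)) = Mul(-137, Add(-143, Rational(-23, 2))) = Mul(-137, Rational(-309, 2)) = Rational(42333, 2)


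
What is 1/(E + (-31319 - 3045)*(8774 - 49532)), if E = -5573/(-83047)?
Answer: 83047/116316285273437 ≈ 7.1398e-10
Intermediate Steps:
E = 5573/83047 (E = -5573*(-1/83047) = 5573/83047 ≈ 0.067107)
1/(E + (-31319 - 3045)*(8774 - 49532)) = 1/(5573/83047 + (-31319 - 3045)*(8774 - 49532)) = 1/(5573/83047 - 34364*(-40758)) = 1/(5573/83047 + 1400607912) = 1/(116316285273437/83047) = 83047/116316285273437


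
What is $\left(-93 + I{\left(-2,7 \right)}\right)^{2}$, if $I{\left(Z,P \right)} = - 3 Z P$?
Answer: $2601$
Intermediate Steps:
$I{\left(Z,P \right)} = - 3 P Z$
$\left(-93 + I{\left(-2,7 \right)}\right)^{2} = \left(-93 - 21 \left(-2\right)\right)^{2} = \left(-93 + 42\right)^{2} = \left(-51\right)^{2} = 2601$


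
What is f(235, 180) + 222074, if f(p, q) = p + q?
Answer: 222489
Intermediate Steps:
f(235, 180) + 222074 = (235 + 180) + 222074 = 415 + 222074 = 222489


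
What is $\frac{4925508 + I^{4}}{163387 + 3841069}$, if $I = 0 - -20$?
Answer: $\frac{1271377}{1001114} \approx 1.27$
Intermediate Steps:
$I = 20$ ($I = 0 + 20 = 20$)
$\frac{4925508 + I^{4}}{163387 + 3841069} = \frac{4925508 + 20^{4}}{163387 + 3841069} = \frac{4925508 + 160000}{4004456} = 5085508 \cdot \frac{1}{4004456} = \frac{1271377}{1001114}$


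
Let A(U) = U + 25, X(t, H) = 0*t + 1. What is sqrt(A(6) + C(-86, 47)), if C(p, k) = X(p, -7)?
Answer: 4*sqrt(2) ≈ 5.6569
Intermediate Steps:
X(t, H) = 1 (X(t, H) = 0 + 1 = 1)
A(U) = 25 + U
C(p, k) = 1
sqrt(A(6) + C(-86, 47)) = sqrt((25 + 6) + 1) = sqrt(31 + 1) = sqrt(32) = 4*sqrt(2)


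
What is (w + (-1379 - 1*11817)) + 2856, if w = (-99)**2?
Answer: -539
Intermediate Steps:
w = 9801
(w + (-1379 - 1*11817)) + 2856 = (9801 + (-1379 - 1*11817)) + 2856 = (9801 + (-1379 - 11817)) + 2856 = (9801 - 13196) + 2856 = -3395 + 2856 = -539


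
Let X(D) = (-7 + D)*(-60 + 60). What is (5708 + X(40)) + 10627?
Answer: 16335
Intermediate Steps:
X(D) = 0 (X(D) = (-7 + D)*0 = 0)
(5708 + X(40)) + 10627 = (5708 + 0) + 10627 = 5708 + 10627 = 16335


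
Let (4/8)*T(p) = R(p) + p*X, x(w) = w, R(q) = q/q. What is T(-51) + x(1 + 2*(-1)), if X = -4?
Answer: 409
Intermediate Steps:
R(q) = 1
T(p) = 2 - 8*p (T(p) = 2*(1 + p*(-4)) = 2*(1 - 4*p) = 2 - 8*p)
T(-51) + x(1 + 2*(-1)) = (2 - 8*(-51)) + (1 + 2*(-1)) = (2 + 408) + (1 - 2) = 410 - 1 = 409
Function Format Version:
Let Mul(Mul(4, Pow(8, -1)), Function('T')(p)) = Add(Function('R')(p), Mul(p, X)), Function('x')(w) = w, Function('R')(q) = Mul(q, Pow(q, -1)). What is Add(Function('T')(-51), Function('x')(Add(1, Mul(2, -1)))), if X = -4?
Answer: 409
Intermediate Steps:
Function('R')(q) = 1
Function('T')(p) = Add(2, Mul(-8, p)) (Function('T')(p) = Mul(2, Add(1, Mul(p, -4))) = Mul(2, Add(1, Mul(-4, p))) = Add(2, Mul(-8, p)))
Add(Function('T')(-51), Function('x')(Add(1, Mul(2, -1)))) = Add(Add(2, Mul(-8, -51)), Add(1, Mul(2, -1))) = Add(Add(2, 408), Add(1, -2)) = Add(410, -1) = 409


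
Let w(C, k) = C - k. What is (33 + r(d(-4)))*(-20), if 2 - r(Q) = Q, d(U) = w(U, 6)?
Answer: -900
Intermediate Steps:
d(U) = -6 + U (d(U) = U - 1*6 = U - 6 = -6 + U)
r(Q) = 2 - Q
(33 + r(d(-4)))*(-20) = (33 + (2 - (-6 - 4)))*(-20) = (33 + (2 - 1*(-10)))*(-20) = (33 + (2 + 10))*(-20) = (33 + 12)*(-20) = 45*(-20) = -900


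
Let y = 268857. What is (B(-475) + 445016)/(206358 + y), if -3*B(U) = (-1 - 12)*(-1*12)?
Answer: 34228/36555 ≈ 0.93634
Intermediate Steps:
B(U) = -52 (B(U) = -(-1 - 12)*(-1*12)/3 = -(-13)*(-12)/3 = -⅓*156 = -52)
(B(-475) + 445016)/(206358 + y) = (-52 + 445016)/(206358 + 268857) = 444964/475215 = 444964*(1/475215) = 34228/36555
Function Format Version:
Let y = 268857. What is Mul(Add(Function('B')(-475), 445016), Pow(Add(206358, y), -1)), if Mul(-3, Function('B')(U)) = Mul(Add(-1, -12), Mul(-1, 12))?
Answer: Rational(34228, 36555) ≈ 0.93634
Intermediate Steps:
Function('B')(U) = -52 (Function('B')(U) = Mul(Rational(-1, 3), Mul(Add(-1, -12), Mul(-1, 12))) = Mul(Rational(-1, 3), Mul(-13, -12)) = Mul(Rational(-1, 3), 156) = -52)
Mul(Add(Function('B')(-475), 445016), Pow(Add(206358, y), -1)) = Mul(Add(-52, 445016), Pow(Add(206358, 268857), -1)) = Mul(444964, Pow(475215, -1)) = Mul(444964, Rational(1, 475215)) = Rational(34228, 36555)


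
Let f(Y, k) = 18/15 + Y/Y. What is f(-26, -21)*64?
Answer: 704/5 ≈ 140.80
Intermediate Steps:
f(Y, k) = 11/5 (f(Y, k) = 18*(1/15) + 1 = 6/5 + 1 = 11/5)
f(-26, -21)*64 = (11/5)*64 = 704/5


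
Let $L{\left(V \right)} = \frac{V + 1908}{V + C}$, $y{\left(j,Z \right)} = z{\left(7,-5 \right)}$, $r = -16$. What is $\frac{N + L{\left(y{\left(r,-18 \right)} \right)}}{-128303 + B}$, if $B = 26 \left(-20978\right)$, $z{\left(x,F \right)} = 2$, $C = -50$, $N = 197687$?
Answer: $- \frac{4743533}{16169544} \approx -0.29336$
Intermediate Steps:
$y{\left(j,Z \right)} = 2$
$L{\left(V \right)} = \frac{1908 + V}{-50 + V}$ ($L{\left(V \right)} = \frac{V + 1908}{V - 50} = \frac{1908 + V}{-50 + V}$)
$B = -545428$
$\frac{N + L{\left(y{\left(r,-18 \right)} \right)}}{-128303 + B} = \frac{197687 + \frac{1908 + 2}{-50 + 2}}{-128303 - 545428} = \frac{197687 + \frac{1}{-48} \cdot 1910}{-673731} = \left(197687 - \frac{955}{24}\right) \left(- \frac{1}{673731}\right) = \frac{4743533}{24} \left(- \frac{1}{673731}\right) = - \frac{4743533}{16169544}$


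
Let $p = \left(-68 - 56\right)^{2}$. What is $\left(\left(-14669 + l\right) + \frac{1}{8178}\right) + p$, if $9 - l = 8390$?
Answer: $- \frac{62757971}{8178} \approx -7674.0$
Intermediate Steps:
$l = -8381$ ($l = 9 - 8390 = -8381$)
$p = 15376$ ($p = \left(-124\right)^{2} = 15376$)
$\left(\left(-14669 + l\right) + \frac{1}{8178}\right) + p = \left(\left(-14669 - 8381\right) + \frac{1}{8178}\right) + 15376 = \left(-23050 + \frac{1}{8178}\right) + 15376 = - \frac{188502899}{8178} + 15376 = - \frac{62757971}{8178}$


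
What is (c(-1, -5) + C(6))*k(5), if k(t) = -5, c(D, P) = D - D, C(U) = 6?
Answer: -30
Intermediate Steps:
c(D, P) = 0
(c(-1, -5) + C(6))*k(5) = (0 + 6)*(-5) = 6*(-5) = -30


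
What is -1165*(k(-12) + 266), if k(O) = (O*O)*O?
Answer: 1703230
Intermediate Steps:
k(O) = O³ (k(O) = O²*O = O³)
-1165*(k(-12) + 266) = -1165*((-12)³ + 266) = -1165*(-1728 + 266) = -1165*(-1462) = 1703230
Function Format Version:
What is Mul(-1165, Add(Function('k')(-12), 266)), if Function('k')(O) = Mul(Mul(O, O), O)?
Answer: 1703230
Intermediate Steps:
Function('k')(O) = Pow(O, 3) (Function('k')(O) = Mul(Pow(O, 2), O) = Pow(O, 3))
Mul(-1165, Add(Function('k')(-12), 266)) = Mul(-1165, Add(Pow(-12, 3), 266)) = Mul(-1165, Add(-1728, 266)) = Mul(-1165, -1462) = 1703230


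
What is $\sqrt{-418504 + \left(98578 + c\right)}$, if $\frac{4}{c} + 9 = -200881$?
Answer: $\frac{4 i \sqrt{201737297971690}}{100445} \approx 565.62 i$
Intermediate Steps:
$c = - \frac{2}{100445}$ ($c = \frac{4}{-9 - 200881} = \frac{4}{-200890} = 4 \left(- \frac{1}{200890}\right) = - \frac{2}{100445} \approx -1.9911 \cdot 10^{-5}$)
$\sqrt{-418504 + \left(98578 + c\right)} = \sqrt{-418504 + \left(98578 - \frac{2}{100445}\right)} = \sqrt{-418504 + \frac{9901667208}{100445}} = \sqrt{- \frac{32134967072}{100445}} = \frac{4 i \sqrt{201737297971690}}{100445}$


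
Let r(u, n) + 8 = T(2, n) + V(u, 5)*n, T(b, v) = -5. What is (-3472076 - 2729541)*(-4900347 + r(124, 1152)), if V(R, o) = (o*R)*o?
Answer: 8242941251720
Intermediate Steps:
V(R, o) = R*o**2 (V(R, o) = (R*o)*o = R*o**2)
r(u, n) = -13 + 25*n*u (r(u, n) = -8 + (-5 + (u*5**2)*n) = -8 + (-5 + (u*25)*n) = -8 + (-5 + (25*u)*n) = -8 + (-5 + 25*n*u) = -13 + 25*n*u)
(-3472076 - 2729541)*(-4900347 + r(124, 1152)) = (-3472076 - 2729541)*(-4900347 + (-13 + 25*1152*124)) = -6201617*(-4900347 + (-13 + 3571200)) = -6201617*(-4900347 + 3571187) = -6201617*(-1329160) = 8242941251720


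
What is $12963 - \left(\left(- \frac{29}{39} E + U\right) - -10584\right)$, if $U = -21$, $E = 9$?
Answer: $\frac{31287}{13} \approx 2406.7$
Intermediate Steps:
$12963 - \left(\left(- \frac{29}{39} E + U\right) - -10584\right) = 12963 - \left(\left(- \frac{29}{39} \cdot 9 - 21\right) - -10584\right) = 12963 - \left(\left(\left(-29\right) \frac{1}{39} \cdot 9 - 21\right) + 10584\right) = 12963 - \left(\left(\left(- \frac{29}{39}\right) 9 - 21\right) + 10584\right) = 12963 - \left(\left(- \frac{87}{13} - 21\right) + 10584\right) = 12963 - \left(- \frac{360}{13} + 10584\right) = 12963 - \frac{137232}{13} = \frac{31287}{13}$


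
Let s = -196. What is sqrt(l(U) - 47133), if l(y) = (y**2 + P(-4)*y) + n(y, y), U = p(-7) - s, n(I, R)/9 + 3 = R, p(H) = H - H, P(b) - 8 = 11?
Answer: 2*I*sqrt(814) ≈ 57.061*I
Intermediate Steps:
P(b) = 19 (P(b) = 8 + 11 = 19)
p(H) = 0
n(I, R) = -27 + 9*R
U = 196 (U = 0 - 1*(-196) = 0 + 196 = 196)
l(y) = -27 + y**2 + 28*y (l(y) = (y**2 + 19*y) + (-27 + 9*y) = -27 + y**2 + 28*y)
sqrt(l(U) - 47133) = sqrt((-27 + 196**2 + 28*196) - 47133) = sqrt((-27 + 38416 + 5488) - 47133) = sqrt(43877 - 47133) = sqrt(-3256) = 2*I*sqrt(814)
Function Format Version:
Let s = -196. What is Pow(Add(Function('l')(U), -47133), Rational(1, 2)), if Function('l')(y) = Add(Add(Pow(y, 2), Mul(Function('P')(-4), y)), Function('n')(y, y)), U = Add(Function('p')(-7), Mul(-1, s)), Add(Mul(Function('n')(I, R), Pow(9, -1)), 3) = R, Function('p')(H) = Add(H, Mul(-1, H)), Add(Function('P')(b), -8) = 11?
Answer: Mul(2, I, Pow(814, Rational(1, 2))) ≈ Mul(57.061, I)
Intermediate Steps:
Function('P')(b) = 19 (Function('P')(b) = Add(8, 11) = 19)
Function('p')(H) = 0
Function('n')(I, R) = Add(-27, Mul(9, R))
U = 196 (U = Add(0, Mul(-1, -196)) = Add(0, 196) = 196)
Function('l')(y) = Add(-27, Pow(y, 2), Mul(28, y)) (Function('l')(y) = Add(Add(Pow(y, 2), Mul(19, y)), Add(-27, Mul(9, y))) = Add(-27, Pow(y, 2), Mul(28, y)))
Pow(Add(Function('l')(U), -47133), Rational(1, 2)) = Pow(Add(Add(-27, Pow(196, 2), Mul(28, 196)), -47133), Rational(1, 2)) = Pow(Add(Add(-27, 38416, 5488), -47133), Rational(1, 2)) = Pow(Add(43877, -47133), Rational(1, 2)) = Pow(-3256, Rational(1, 2)) = Mul(2, I, Pow(814, Rational(1, 2)))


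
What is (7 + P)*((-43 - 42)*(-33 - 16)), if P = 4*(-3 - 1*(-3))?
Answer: 29155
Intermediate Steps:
P = 0 (P = 4*(-3 + 3) = 4*0 = 0)
(7 + P)*((-43 - 42)*(-33 - 16)) = (7 + 0)*((-43 - 42)*(-33 - 16)) = 7*(-85*(-49)) = 7*4165 = 29155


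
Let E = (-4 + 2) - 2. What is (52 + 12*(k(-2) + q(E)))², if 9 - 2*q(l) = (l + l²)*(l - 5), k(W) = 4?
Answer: 643204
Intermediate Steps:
E = -4 (E = -2 - 2 = -4)
q(l) = 9/2 - (-5 + l)*(l + l²)/2 (q(l) = 9/2 - (l + l²)*(l - 5)/2 = 9/2 - (l + l²)*(-5 + l)/2 = 9/2 - (-5 + l)*(l + l²)/2)
(52 + 12*(k(-2) + q(E)))² = (52 + 12*(4 + (9/2 + 2*(-4)² - ½*(-4)³ + (5/2)*(-4))))² = (52 + 12*(4 + (9/2 + 2*16 - ½*(-64) - 10)))² = (52 + 12*(4 + (9/2 + 32 + 32 - 10)))² = (52 + 12*(4 + 117/2))² = (52 + 12*(125/2))² = (52 + 750)² = 802² = 643204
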